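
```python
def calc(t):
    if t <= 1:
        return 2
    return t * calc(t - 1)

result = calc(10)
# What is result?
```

calc(10) = 10 * 9 * 8 * 7 * 6 * 5 * 4 * 3 * 2 * 2 = 7257600

Answer: 7257600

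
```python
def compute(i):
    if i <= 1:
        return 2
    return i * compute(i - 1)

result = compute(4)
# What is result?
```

compute(4) = 4 * 3 * 2 * 2 = 48

Answer: 48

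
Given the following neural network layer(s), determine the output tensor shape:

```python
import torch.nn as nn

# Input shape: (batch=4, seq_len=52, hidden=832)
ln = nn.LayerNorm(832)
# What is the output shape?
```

Input: (4, 52, 832) -> Output: (4, 52, 832)

Answer: (4, 52, 832)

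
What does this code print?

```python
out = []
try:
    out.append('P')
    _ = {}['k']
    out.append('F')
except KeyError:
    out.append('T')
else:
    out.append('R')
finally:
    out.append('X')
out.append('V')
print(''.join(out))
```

Execution trace: 'P' (try body) → 'T' (except KeyError) → 'X' (finally) → 'V' (after the try/except). Output: PTXV

Answer: PTXV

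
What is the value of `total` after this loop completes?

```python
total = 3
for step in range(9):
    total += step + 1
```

Start at 3, add 1 to 9 = 48
`total` takes the values: 3 → 4 → 6 → 9 → 13 → 18 → 24 → 31 → 39 → 48

Answer: 48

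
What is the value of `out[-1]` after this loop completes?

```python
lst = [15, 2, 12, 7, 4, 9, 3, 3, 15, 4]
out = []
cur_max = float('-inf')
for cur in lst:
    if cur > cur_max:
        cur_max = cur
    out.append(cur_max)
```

Running max ends at 15
`out` takes the values: [] → [15] → [15, 15] → [15, 15, 15] → [15, 15, 15, 15] → [15, 15, 15, 15, 15] → [15, 15, 15, 15, 15, 15] → [15, 15, 15, 15, 15, 15, 15] → [15, 15, 15, 15, 15, 15, 15, 15] → [15, 15, 15, 15, 15, 15, 15, 15, 15] → [15, 15, 15, 15, 15, 15, 15, 15, 15, 15]
So `out[-1]` = 15

Answer: 15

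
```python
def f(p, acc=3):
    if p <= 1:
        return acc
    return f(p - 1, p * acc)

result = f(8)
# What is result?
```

Accumulator trace (n, acc): (8, 3) -> (7, 24) -> (6, 168) -> (5, 1008) -> (4, 5040) -> (3, 20160) -> (2, 60480) -> (1, 120960) -> return 120960

Answer: 120960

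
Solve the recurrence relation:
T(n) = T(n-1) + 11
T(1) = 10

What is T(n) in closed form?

Unrolling: T(n) = T(1) + 11·(n-1) = 10 + 11(n-1) = 11n - 1.

Answer: T(n) = 11n - 1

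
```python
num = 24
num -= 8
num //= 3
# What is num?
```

Trace:
`num = 24` → num = 24
`num -= 8` → num = 16
`num //= 3` → num = 5
So num = 5

Answer: 5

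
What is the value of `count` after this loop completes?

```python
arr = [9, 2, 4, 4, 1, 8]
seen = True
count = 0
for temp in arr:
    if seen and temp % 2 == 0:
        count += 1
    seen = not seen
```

Count even values at even positions
`count` takes the values: 0 → 1

Answer: 1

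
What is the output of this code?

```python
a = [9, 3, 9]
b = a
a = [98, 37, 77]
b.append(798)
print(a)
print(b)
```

Key concept: rebinding vs mutation: a is rebound to a new list, b still points at the original.
Step by step:
`a = [9, 3, 9]` → a = [9, 3, 9]
`b = a` → b = [9, 3, 9] (same object as a)
`a = [98, 37, 77]` → a = [98, 37, 77]
`b.append(798)` → b = [9, 3, 9, 798]
`print(a)` → prints [98, 37, 77]
`print(b)` → prints [9, 3, 9, 798]

Answer:
[98, 37, 77]
[9, 3, 9, 798]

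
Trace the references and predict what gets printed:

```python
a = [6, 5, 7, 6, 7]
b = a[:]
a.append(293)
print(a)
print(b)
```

Key concept: slice [:] creates copy.
Step by step:
`a = [6, 5, 7, 6, 7]` → a = [6, 5, 7, 6, 7]
`b = a[:]` → b = [6, 5, 7, 6, 7]
`a.append(293)` → a = [6, 5, 7, 6, 7, 293]
`print(a)` → prints [6, 5, 7, 6, 7, 293]
`print(b)` → prints [6, 5, 7, 6, 7]

Answer:
[6, 5, 7, 6, 7, 293]
[6, 5, 7, 6, 7]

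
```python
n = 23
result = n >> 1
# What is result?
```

Trace:
`n = 23` → n = 23
`result = n >> 1` → result = 11
So result = 11

Answer: 11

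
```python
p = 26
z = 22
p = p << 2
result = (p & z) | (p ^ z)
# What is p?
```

Trace:
`p = 26` → p = 26
`z = 22` → z = 22
`p = p << 2` → p = 104
`result = (p & z) | (p ^ z)` → result = 126
So p = 104

Answer: 104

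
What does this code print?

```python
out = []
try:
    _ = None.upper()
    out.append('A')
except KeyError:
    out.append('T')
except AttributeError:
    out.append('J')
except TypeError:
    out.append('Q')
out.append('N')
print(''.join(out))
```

Execution trace: 'J' (except AttributeError) → 'N' (after the try/except). Output: JN

Answer: JN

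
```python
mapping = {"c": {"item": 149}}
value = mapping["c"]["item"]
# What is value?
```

Trace:
`mapping = {"c": {"item": 149}}` → mapping = {'c': {'item': 149}}
`value = mapping["c"]["item"]` → value = 149
So value = 149

Answer: 149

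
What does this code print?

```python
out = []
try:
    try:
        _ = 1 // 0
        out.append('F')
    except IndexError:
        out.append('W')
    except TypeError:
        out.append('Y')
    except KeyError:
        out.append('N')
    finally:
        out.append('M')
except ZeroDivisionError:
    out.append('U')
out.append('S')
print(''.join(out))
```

Execution trace: 'M' (finally) → 'U' (outer except ZeroDivisionError) → 'S' (after the try/except). Output: MUS

Answer: MUS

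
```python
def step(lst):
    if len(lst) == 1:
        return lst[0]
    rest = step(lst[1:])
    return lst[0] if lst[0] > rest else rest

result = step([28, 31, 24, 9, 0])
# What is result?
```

Recursive max over [28, 31, 24, 9, 0] = 31

Answer: 31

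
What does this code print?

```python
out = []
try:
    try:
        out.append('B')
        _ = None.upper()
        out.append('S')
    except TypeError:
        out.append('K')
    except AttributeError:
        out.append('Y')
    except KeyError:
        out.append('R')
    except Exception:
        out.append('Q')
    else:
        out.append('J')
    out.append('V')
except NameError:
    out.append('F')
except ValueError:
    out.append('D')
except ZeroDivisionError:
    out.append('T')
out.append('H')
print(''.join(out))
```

Execution trace: 'B' (inner try body) → 'Y' (inner except AttributeError) → 'V' (try body, no exception) → 'H' (after the try/except). Output: BYVH

Answer: BYVH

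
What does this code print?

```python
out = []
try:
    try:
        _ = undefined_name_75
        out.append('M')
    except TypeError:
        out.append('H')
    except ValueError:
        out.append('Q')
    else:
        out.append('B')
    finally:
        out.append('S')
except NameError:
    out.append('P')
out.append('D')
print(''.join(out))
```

Execution trace: 'S' (finally) → 'P' (outer except NameError) → 'D' (after the try/except). Output: SPD

Answer: SPD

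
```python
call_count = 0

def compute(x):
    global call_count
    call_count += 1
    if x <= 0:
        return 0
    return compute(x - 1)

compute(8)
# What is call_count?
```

Linear recursion stepping by 1: 9 calls from x=8 down to ≤0.

Answer: 9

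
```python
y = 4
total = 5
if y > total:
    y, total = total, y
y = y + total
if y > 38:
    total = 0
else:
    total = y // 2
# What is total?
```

Trace:
`y = 4` → y = 4
`total = 5` → total = 5
`if y > total: ...` → y > total is False → no variable changes
`y = y + total` → y = 9
`if y > 38: ...` → y > 38 is False, take else branch → total = 4
So total = 4

Answer: 4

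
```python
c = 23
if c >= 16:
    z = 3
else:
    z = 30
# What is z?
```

Trace:
`c = 23` → c = 23
`if c >= 16: ...` → c >= 16 is True → z = 3
So z = 3

Answer: 3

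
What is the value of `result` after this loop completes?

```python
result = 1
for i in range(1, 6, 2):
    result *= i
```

Product of 1, 3, 5, ... up to 5
`result` takes the values: 1 → 3 → 15

Answer: 15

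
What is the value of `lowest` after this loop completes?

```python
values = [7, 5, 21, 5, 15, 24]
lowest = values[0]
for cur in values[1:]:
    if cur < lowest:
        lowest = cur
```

Minimum of [7, 5, 21, 5, 15, 24]
`lowest` takes the values: 7 → 5

Answer: 5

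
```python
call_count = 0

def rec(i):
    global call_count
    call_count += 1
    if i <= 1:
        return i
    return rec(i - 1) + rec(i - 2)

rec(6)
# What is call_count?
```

Calls(i) = 1 + Calls(i-1) + Calls(i-2); Calls(0)=Calls(1)=1. For i=6 this gives 25.

Answer: 25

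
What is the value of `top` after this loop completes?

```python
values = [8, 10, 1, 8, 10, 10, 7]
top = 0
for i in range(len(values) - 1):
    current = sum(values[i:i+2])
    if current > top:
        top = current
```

Max sum of 2-element window in [8, 10, 1, 8, 10, 10, 7]
`top` takes the values: 0 → 18 → 20

Answer: 20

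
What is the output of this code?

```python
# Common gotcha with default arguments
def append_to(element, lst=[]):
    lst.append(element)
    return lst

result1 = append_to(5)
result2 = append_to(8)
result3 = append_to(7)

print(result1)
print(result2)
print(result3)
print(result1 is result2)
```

Key concept: mutable default argument gotcha.
Step by step:
`result1 = append_to(5)` → result1 = [5]
`result2 = append_to(8)` → result1 = [5, 8] (same object as result2); result2 = [5, 8] (same object as result1)
`result3 = append_to(7)` → result1 = [5, 8, 7] (same object as result2, result3); result2 = [5, 8, 7] (same object as result1, result3); result3 = [5, 8, 7] (same object as result1, result2)
`print(result1)` → prints [5, 8, 7]
`print(result2)` → prints [5, 8, 7]
`print(result3)` → prints [5, 8, 7]
`print(result1 is result2)` → prints True

Answer:
[5, 8, 7]
[5, 8, 7]
[5, 8, 7]
True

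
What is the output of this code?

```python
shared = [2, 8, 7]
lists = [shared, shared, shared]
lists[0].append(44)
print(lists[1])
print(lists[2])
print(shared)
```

Key concept: list of same reference.
Step by step:
`shared = [2, 8, 7]` → shared = [2, 8, 7]
`lists = [shared, shared, shared]` → lists = [[2, 8, 7], [2, 8, 7], [2, 8, 7]]
`lists[0].append(44)` → shared = [2, 8, 7, 44]; lists = [[2, 8, 7, 44], [2, 8, 7, 44], [2, 8, 7, 44]]
`print(lists[1])` → prints [2, 8, 7, 44]
`print(lists[2])` → prints [2, 8, 7, 44]
`print(shared)` → prints [2, 8, 7, 44]

Answer:
[2, 8, 7, 44]
[2, 8, 7, 44]
[2, 8, 7, 44]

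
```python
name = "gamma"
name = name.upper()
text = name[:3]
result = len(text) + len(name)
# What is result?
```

Trace:
`name = "gamma"` → name = 'gamma'
`name = name.upper()` → name = 'GAMMA'
`text = name[:3]` → text = 'GAM'
`result = len(text) + len(name)` → result = 8
So result = 8

Answer: 8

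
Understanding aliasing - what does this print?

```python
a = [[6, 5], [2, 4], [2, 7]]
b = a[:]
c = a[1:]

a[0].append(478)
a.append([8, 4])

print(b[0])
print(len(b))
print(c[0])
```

Key concept: slice with nested mutation.
Step by step:
`a = [[6, 5], [2, 4], [2, 7]]` → a = [[6, 5], [2, 4], [2, 7]]
`b = a[:]` → b = [[6, 5], [2, 4], [2, 7]]
`c = a[1:]` → c = [[2, 4], [2, 7]]
`a[0].append(478)` → a = [[6, 5, 478], [2, 4], [2, 7]]; b = [[6, 5, 478], [2, 4], [2, 7]]
`a.append([8, 4])` → a = [[6, 5, 478], [2, 4], [2, 7], [8, 4]]
`print(b[0])` → prints [6, 5, 478]
`print(len(b))` → prints 3
`print(c[0])` → prints [2, 4]

Answer:
[6, 5, 478]
3
[2, 4]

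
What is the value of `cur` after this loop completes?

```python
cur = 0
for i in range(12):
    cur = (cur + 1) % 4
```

Increment mod 4, 12 times = 0
`cur` takes the values: 0 → 1 → 2 → 3 → 0 → 1 → 2 → 3 → 0 → 1 → 2 → 3 → 0

Answer: 0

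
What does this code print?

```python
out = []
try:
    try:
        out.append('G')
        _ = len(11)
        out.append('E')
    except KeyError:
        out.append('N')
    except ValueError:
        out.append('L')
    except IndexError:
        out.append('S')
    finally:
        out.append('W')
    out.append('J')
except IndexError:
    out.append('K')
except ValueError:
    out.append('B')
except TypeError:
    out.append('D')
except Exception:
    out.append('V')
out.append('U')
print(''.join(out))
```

Execution trace: 'G' (inner try body) → 'W' (inner finally) → 'D' (except TypeError) → 'U' (after the try/except). Output: GWDU

Answer: GWDU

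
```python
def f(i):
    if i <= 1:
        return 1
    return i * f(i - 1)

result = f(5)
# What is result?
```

f(5) = 5 * 4 * 3 * 2 * 1 = 120

Answer: 120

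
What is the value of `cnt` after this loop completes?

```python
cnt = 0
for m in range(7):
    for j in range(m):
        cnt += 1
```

Triangle number: 0+1+2+...+6
`cnt` takes the values: 0 → 1 → 2 → 3 → 4 → 5 → 6 → 7 → 8 → 9 → 10 → 11 → 12 → 13 → 14 → 15 → 16 → 17 → 18 → 19 → 20 → 21

Answer: 21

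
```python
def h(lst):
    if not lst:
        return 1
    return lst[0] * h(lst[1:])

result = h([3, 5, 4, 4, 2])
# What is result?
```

Product over [3, 5, 4, 4, 2] = 3 * 5 * 4 * 4 * 2 = 480

Answer: 480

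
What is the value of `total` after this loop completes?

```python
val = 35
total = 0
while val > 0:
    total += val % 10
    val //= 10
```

Sum digits of 35
`total` takes the values: 0 → 5 → 8

Answer: 8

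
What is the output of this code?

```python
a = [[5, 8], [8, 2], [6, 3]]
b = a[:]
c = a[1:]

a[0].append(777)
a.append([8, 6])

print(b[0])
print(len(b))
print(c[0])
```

Key concept: slice with nested mutation.
Step by step:
`a = [[5, 8], [8, 2], [6, 3]]` → a = [[5, 8], [8, 2], [6, 3]]
`b = a[:]` → b = [[5, 8], [8, 2], [6, 3]]
`c = a[1:]` → c = [[8, 2], [6, 3]]
`a[0].append(777)` → a = [[5, 8, 777], [8, 2], [6, 3]]; b = [[5, 8, 777], [8, 2], [6, 3]]
`a.append([8, 6])` → a = [[5, 8, 777], [8, 2], [6, 3], [8, 6]]
`print(b[0])` → prints [5, 8, 777]
`print(len(b))` → prints 3
`print(c[0])` → prints [8, 2]

Answer:
[5, 8, 777]
3
[8, 2]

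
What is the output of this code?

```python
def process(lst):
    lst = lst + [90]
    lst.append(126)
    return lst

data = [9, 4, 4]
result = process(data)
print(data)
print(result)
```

Key concept: rebinding parameter vs mutation.
Step by step:
`data = [9, 4, 4]` → data = [9, 4, 4]
`result = process(data)` → result = [9, 4, 4, 90, 126]
`print(data)` → prints [9, 4, 4]
`print(result)` → prints [9, 4, 4, 90, 126]

Answer:
[9, 4, 4]
[9, 4, 4, 90, 126]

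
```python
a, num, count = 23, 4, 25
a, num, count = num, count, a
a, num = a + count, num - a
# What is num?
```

Trace:
`a, num, count = 23, 4, 25` → a = 23; num = 4; count = 25
`a, num, count = num, count, a` → a = 4; num = 25; count = 23
`a, num = a + count, num - a` → a = 27; num = 21
So num = 21

Answer: 21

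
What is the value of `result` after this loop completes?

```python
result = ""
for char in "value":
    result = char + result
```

Reverse 'value'
`result` takes the values: "" → "v" → "av" → "lav" → "ulav" → "eulav"

Answer: "eulav"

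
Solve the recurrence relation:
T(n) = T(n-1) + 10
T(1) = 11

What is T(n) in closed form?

Unrolling: T(n) = T(1) + 10·(n-1) = 11 + 10(n-1) = 10n + 1.

Answer: T(n) = 10n + 1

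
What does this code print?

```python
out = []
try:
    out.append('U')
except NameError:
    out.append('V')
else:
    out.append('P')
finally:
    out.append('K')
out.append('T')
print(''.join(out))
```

Execution trace: 'U' (try body, no exception) → 'P' (else) → 'K' (finally) → 'T' (after the try/except). Output: UPKT

Answer: UPKT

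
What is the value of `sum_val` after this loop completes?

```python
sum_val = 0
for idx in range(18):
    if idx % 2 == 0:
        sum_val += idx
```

Sum of even numbers 0 to 17
`sum_val` takes the values: 0 → 2 → 6 → 12 → 20 → 30 → 42 → 56 → 72

Answer: 72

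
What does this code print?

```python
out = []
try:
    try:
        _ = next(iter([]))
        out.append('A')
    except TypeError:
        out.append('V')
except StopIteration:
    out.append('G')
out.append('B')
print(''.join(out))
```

Execution trace: 'G' (outer except StopIteration) → 'B' (after the try/except). Output: GB

Answer: GB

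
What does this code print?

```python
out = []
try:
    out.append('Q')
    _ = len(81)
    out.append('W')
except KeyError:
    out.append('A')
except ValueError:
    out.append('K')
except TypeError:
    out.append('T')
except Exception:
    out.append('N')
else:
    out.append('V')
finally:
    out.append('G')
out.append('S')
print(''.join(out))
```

Execution trace: 'Q' (try body) → 'T' (except TypeError) → 'G' (finally) → 'S' (after the try/except). Output: QTGS

Answer: QTGS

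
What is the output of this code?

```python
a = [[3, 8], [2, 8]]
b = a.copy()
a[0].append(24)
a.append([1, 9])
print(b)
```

Key concept: shallow copy with nested lists.
Step by step:
`a = [[3, 8], [2, 8]]` → a = [[3, 8], [2, 8]]
`b = a.copy()` → b = [[3, 8], [2, 8]]
`a[0].append(24)` → a = [[3, 8, 24], [2, 8]]; b = [[3, 8, 24], [2, 8]]
`a.append([1, 9])` → a = [[3, 8, 24], [2, 8], [1, 9]]
`print(b)` → prints [[3, 8, 24], [2, 8]]

Answer: [[3, 8, 24], [2, 8]]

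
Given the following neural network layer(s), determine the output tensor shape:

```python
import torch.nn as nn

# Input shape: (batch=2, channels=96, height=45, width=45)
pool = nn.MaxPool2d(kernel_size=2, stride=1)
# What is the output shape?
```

Input: (2, 96, 45, 45) -> Output: (2, 96, 44, 44)

Answer: (2, 96, 44, 44)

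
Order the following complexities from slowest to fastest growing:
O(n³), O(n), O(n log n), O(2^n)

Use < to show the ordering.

Ordered by growth rate: O(n) < O(n log n) < O(n³) < O(2^n)

Answer: O(n) < O(n log n) < O(n³) < O(2^n)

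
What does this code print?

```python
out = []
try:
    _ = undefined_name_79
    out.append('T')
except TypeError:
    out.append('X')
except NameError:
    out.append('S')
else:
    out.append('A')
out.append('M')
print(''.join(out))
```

Execution trace: 'S' (except NameError) → 'M' (after the try/except). Output: SM

Answer: SM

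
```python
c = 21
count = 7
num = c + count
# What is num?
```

Trace:
`c = 21` → c = 21
`count = 7` → count = 7
`num = c + count` → num = 28
So num = 28

Answer: 28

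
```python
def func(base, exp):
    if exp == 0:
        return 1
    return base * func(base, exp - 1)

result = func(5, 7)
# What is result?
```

func(5, 7) = 5 * 5 * 5 * 5 * 5 * 5 * 5 = 78125

Answer: 78125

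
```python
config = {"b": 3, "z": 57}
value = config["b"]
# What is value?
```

Trace:
`config = {"b": 3, "z": 57}` → config = {'b': 3, 'z': 57}
`value = config["b"]` → value = 3
So value = 3

Answer: 3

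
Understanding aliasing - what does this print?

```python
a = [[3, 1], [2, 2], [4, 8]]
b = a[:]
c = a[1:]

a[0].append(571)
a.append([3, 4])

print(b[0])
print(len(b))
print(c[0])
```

Key concept: slice with nested mutation.
Step by step:
`a = [[3, 1], [2, 2], [4, 8]]` → a = [[3, 1], [2, 2], [4, 8]]
`b = a[:]` → b = [[3, 1], [2, 2], [4, 8]]
`c = a[1:]` → c = [[2, 2], [4, 8]]
`a[0].append(571)` → a = [[3, 1, 571], [2, 2], [4, 8]]; b = [[3, 1, 571], [2, 2], [4, 8]]
`a.append([3, 4])` → a = [[3, 1, 571], [2, 2], [4, 8], [3, 4]]
`print(b[0])` → prints [3, 1, 571]
`print(len(b))` → prints 3
`print(c[0])` → prints [2, 2]

Answer:
[3, 1, 571]
3
[2, 2]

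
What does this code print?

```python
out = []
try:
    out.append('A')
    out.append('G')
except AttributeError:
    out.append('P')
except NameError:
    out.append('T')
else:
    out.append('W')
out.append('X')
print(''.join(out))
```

Execution trace: 'A' (try body) → 'G' (try body, no exception) → 'W' (else) → 'X' (after the try/except). Output: AGWX

Answer: AGWX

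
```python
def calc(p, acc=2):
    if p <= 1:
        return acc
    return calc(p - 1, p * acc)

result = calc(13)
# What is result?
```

Accumulator trace (n, acc): (13, 2) -> (12, 26) -> (11, 312) -> (10, 3432) -> (9, 34320) -> (8, 308880) -> (7, 2471040) -> (6, 17297280) -> (5, 103783680) -> (4, 518918400) -> (3, 2075673600) -> (2, 6227020800) -> (1, 12454041600) -> return 12454041600

Answer: 12454041600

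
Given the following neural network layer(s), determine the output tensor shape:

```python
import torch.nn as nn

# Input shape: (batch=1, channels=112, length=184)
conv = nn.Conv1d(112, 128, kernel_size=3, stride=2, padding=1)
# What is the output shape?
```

Input: (1, 112, 184) -> Output: (1, 128, 92)

Answer: (1, 128, 92)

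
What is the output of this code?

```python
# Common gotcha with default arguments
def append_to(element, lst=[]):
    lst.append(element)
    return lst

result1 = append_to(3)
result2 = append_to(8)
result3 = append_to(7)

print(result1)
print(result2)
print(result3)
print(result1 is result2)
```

Key concept: mutable default argument gotcha.
Step by step:
`result1 = append_to(3)` → result1 = [3]
`result2 = append_to(8)` → result1 = [3, 8] (same object as result2); result2 = [3, 8] (same object as result1)
`result3 = append_to(7)` → result1 = [3, 8, 7] (same object as result2, result3); result2 = [3, 8, 7] (same object as result1, result3); result3 = [3, 8, 7] (same object as result1, result2)
`print(result1)` → prints [3, 8, 7]
`print(result2)` → prints [3, 8, 7]
`print(result3)` → prints [3, 8, 7]
`print(result1 is result2)` → prints True

Answer:
[3, 8, 7]
[3, 8, 7]
[3, 8, 7]
True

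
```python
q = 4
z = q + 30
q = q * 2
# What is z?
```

Trace:
`q = 4` → q = 4
`z = q + 30` → z = 34
`q = q * 2` → q = 8
So z = 34

Answer: 34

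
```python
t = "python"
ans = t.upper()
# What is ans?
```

Trace:
`t = "python"` → t = 'python'
`ans = t.upper()` → ans = 'PYTHON'
So ans = 'PYTHON'

Answer: 'PYTHON'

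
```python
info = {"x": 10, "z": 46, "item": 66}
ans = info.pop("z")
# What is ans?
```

Trace:
`info = {"x": 10, "z": 46, "item": 66}` → info = {'x': 10, 'z': 46, 'item': 66}
`ans = info.pop("z")` → info = {'x': 10, 'item': 66}; ans = 46
So ans = 46

Answer: 46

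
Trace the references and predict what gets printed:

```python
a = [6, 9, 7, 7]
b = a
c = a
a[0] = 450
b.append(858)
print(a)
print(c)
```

Key concept: multiple aliases.
Step by step:
`a = [6, 9, 7, 7]` → a = [6, 9, 7, 7]
`b = a` → b = [6, 9, 7, 7] (same object as a)
`c = a` → c = [6, 9, 7, 7] (same object as a, b)
`a[0] = 450` → a = [450, 9, 7, 7] (same object as b, c); b = [450, 9, 7, 7] (same object as a, c); c = [450, 9, 7, 7] (same object as a, b)
`b.append(858)` → a = [450, 9, 7, 7, 858] (same object as b, c); b = [450, 9, 7, 7, 858] (same object as a, c); c = [450, 9, 7, 7, 858] (same object as a, b)
`print(a)` → prints [450, 9, 7, 7, 858]
`print(c)` → prints [450, 9, 7, 7, 858]

Answer:
[450, 9, 7, 7, 858]
[450, 9, 7, 7, 858]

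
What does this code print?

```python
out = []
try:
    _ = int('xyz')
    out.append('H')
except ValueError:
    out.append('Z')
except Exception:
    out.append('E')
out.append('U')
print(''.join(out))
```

Execution trace: 'Z' (except ValueError) → 'U' (after the try/except). Output: ZU

Answer: ZU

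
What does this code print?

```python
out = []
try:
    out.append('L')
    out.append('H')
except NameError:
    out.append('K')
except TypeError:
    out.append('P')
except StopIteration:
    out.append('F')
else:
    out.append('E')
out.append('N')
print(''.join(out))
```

Execution trace: 'L' (try body) → 'H' (try body, no exception) → 'E' (else) → 'N' (after the try/except). Output: LHEN

Answer: LHEN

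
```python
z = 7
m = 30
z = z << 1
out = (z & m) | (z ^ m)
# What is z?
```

Trace:
`z = 7` → z = 7
`m = 30` → m = 30
`z = z << 1` → z = 14
`out = (z & m) | (z ^ m)` → out = 30
So z = 14

Answer: 14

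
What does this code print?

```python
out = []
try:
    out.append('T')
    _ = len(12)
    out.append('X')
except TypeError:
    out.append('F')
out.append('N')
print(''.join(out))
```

Execution trace: 'T' (try body) → 'F' (except TypeError) → 'N' (after the try/except). Output: TFN

Answer: TFN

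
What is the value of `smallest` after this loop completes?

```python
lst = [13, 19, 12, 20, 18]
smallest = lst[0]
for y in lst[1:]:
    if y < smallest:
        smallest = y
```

Minimum of [13, 19, 12, 20, 18]
`smallest` takes the values: 13 → 12

Answer: 12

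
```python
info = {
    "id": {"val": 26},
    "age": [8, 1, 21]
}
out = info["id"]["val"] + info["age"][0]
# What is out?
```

Trace:
`info = { ...` → info = {'id': {'val': 26}, 'age': [8, 1, 21]}
`out = info["id"]["val"] + info["age"][0]` → out = 34
So out = 34

Answer: 34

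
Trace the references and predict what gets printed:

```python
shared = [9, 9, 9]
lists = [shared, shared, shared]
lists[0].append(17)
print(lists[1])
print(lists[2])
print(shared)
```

Key concept: list of same reference.
Step by step:
`shared = [9, 9, 9]` → shared = [9, 9, 9]
`lists = [shared, shared, shared]` → lists = [[9, 9, 9], [9, 9, 9], [9, 9, 9]]
`lists[0].append(17)` → shared = [9, 9, 9, 17]; lists = [[9, 9, 9, 17], [9, 9, 9, 17], [9, 9, 9, 17]]
`print(lists[1])` → prints [9, 9, 9, 17]
`print(lists[2])` → prints [9, 9, 9, 17]
`print(shared)` → prints [9, 9, 9, 17]

Answer:
[9, 9, 9, 17]
[9, 9, 9, 17]
[9, 9, 9, 17]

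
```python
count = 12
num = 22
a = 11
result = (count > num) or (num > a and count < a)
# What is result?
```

Trace:
`count = 12` → count = 12
`num = 22` → num = 22
`a = 11` → a = 11
`result = (count > num) or (num > a and count < a)` → result = False
So result = False

Answer: False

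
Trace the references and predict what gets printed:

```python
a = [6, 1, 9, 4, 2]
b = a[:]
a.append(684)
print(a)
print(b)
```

Key concept: slice [:] creates copy.
Step by step:
`a = [6, 1, 9, 4, 2]` → a = [6, 1, 9, 4, 2]
`b = a[:]` → b = [6, 1, 9, 4, 2]
`a.append(684)` → a = [6, 1, 9, 4, 2, 684]
`print(a)` → prints [6, 1, 9, 4, 2, 684]
`print(b)` → prints [6, 1, 9, 4, 2]

Answer:
[6, 1, 9, 4, 2, 684]
[6, 1, 9, 4, 2]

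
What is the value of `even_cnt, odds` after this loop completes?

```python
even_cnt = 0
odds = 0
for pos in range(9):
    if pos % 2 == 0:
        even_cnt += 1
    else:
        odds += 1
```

Count evens and odds in range(9)
`even_cnt, odds` takes the values: (0, 0) → (1, 0) → (1, 1) → (2, 1) → (2, 2) → (3, 2) → (3, 3) → (4, 3) → (4, 4) → (5, 4)

Answer: 5, 4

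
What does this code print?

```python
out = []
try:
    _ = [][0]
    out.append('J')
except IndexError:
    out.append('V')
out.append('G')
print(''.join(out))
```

Execution trace: 'V' (except IndexError) → 'G' (after the try/except). Output: VG

Answer: VG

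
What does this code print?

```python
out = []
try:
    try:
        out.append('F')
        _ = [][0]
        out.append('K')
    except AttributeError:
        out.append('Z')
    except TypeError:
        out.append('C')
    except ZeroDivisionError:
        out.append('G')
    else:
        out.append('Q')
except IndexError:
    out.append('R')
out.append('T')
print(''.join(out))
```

Execution trace: 'F' (try body) → 'R' (outer except IndexError) → 'T' (after the try/except). Output: FRT

Answer: FRT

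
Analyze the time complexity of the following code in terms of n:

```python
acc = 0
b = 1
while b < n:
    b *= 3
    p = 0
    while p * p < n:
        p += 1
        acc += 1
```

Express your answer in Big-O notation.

Each loop level contributes: log n × √n. Multiplying the contributions gives O(√n log n).

Answer: O(√n log n)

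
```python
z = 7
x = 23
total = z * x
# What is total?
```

Trace:
`z = 7` → z = 7
`x = 23` → x = 23
`total = z * x` → total = 161
So total = 161

Answer: 161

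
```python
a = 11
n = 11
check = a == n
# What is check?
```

Trace:
`a = 11` → a = 11
`n = 11` → n = 11
`check = a == n` → check = True
So check = True

Answer: True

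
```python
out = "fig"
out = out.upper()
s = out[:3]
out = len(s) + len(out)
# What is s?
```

Trace:
`out = "fig"` → out = 'fig'
`out = out.upper()` → out = 'FIG'
`s = out[:3]` → s = 'FIG'
`out = len(s) + len(out)` → out = 6
So s = 'FIG'

Answer: 'FIG'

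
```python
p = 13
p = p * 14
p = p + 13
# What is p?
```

Trace:
`p = 13` → p = 13
`p = p * 14` → p = 182
`p = p + 13` → p = 195
So p = 195

Answer: 195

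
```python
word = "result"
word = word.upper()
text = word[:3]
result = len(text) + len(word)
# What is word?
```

Trace:
`word = "result"` → word = 'result'
`word = word.upper()` → word = 'RESULT'
`text = word[:3]` → text = 'RES'
`result = len(text) + len(word)` → result = 9
So word = 'RESULT'

Answer: 'RESULT'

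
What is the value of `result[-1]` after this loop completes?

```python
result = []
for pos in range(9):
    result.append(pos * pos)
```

Last element of squares 0 to 8
`result` takes the values: [] → [0] → [0, 1] → [0, 1, 4] → [0, 1, 4, 9] → [0, 1, 4, 9, 16] → [0, 1, 4, 9, 16, 25] → [0, 1, 4, 9, 16, 25, 36] → [0, 1, 4, 9, 16, 25, 36, 49] → [0, 1, 4, 9, 16, 25, 36, 49, 64]
So `result[-1]` = 64

Answer: 64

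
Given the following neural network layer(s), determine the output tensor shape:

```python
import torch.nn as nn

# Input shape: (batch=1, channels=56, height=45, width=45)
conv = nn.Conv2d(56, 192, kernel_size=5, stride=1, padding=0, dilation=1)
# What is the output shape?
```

Input: (1, 56, 45, 45) -> Output: (1, 192, 41, 41)

Answer: (1, 192, 41, 41)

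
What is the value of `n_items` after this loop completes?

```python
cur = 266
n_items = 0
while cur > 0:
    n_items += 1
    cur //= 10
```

Count digits by repeated division by 10
`n_items` takes the values: 0 → 1 → 2 → 3

Answer: 3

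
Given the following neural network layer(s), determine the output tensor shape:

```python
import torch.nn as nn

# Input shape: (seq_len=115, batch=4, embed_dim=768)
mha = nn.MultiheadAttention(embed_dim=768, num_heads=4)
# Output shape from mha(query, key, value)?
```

Input: (115, 4, 768) -> Output: (115, 4, 768)

Answer: (115, 4, 768)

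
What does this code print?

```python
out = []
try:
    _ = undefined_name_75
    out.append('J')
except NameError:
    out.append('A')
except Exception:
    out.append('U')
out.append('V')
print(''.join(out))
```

Execution trace: 'A' (except NameError) → 'V' (after the try/except). Output: AV

Answer: AV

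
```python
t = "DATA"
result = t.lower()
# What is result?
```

Trace:
`t = "DATA"` → t = 'DATA'
`result = t.lower()` → result = 'data'
So result = 'data'

Answer: 'data'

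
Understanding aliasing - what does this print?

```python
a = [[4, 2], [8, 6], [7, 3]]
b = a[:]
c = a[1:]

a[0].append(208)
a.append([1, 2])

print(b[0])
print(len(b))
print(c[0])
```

Key concept: slice with nested mutation.
Step by step:
`a = [[4, 2], [8, 6], [7, 3]]` → a = [[4, 2], [8, 6], [7, 3]]
`b = a[:]` → b = [[4, 2], [8, 6], [7, 3]]
`c = a[1:]` → c = [[8, 6], [7, 3]]
`a[0].append(208)` → a = [[4, 2, 208], [8, 6], [7, 3]]; b = [[4, 2, 208], [8, 6], [7, 3]]
`a.append([1, 2])` → a = [[4, 2, 208], [8, 6], [7, 3], [1, 2]]
`print(b[0])` → prints [4, 2, 208]
`print(len(b))` → prints 3
`print(c[0])` → prints [8, 6]

Answer:
[4, 2, 208]
3
[8, 6]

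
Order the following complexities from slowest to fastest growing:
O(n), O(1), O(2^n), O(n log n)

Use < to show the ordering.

Ordered by growth rate: O(1) < O(n) < O(n log n) < O(2^n)

Answer: O(1) < O(n) < O(n log n) < O(2^n)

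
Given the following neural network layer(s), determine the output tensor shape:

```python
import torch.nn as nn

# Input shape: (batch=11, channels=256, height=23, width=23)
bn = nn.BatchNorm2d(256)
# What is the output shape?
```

Input: (11, 256, 23, 23) -> Output: (11, 256, 23, 23)

Answer: (11, 256, 23, 23)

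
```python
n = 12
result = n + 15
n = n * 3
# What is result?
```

Trace:
`n = 12` → n = 12
`result = n + 15` → result = 27
`n = n * 3` → n = 36
So result = 27

Answer: 27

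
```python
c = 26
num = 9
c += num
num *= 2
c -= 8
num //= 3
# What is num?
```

Trace:
`c = 26` → c = 26
`num = 9` → num = 9
`c += num` → c = 35
`num *= 2` → num = 18
`c -= 8` → c = 27
`num //= 3` → num = 6
So num = 6

Answer: 6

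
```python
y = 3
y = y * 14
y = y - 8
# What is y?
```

Trace:
`y = 3` → y = 3
`y = y * 14` → y = 42
`y = y - 8` → y = 34
So y = 34

Answer: 34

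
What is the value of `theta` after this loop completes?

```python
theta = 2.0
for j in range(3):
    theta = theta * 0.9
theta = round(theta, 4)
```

Exponential decay: 2.0 * 0.9^3
`theta` takes the values: 2.0 → 1.8 → 1.62 → 1.458

Answer: 1.458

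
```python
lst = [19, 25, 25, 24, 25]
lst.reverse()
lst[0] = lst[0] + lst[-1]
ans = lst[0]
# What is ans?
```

Trace:
`lst = [19, 25, 25, 24, 25]` → lst = [19, 25, 25, 24, 25]
`lst.reverse()` → lst = [25, 24, 25, 25, 19]
`lst[0] = lst[0] + lst[-1]` → lst = [44, 24, 25, 25, 19]
`ans = lst[0]` → ans = 44
So ans = 44

Answer: 44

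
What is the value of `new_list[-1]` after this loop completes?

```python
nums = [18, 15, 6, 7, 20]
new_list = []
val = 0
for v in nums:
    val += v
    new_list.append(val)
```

Cumulative sum ends at 66
`new_list` takes the values: [] → [18] → [18, 33] → [18, 33, 39] → [18, 33, 39, 46] → [18, 33, 39, 46, 66]
So `new_list[-1]` = 66

Answer: 66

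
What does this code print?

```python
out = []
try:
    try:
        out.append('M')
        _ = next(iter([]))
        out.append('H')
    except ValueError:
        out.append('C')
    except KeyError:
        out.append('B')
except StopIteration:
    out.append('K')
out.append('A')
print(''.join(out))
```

Execution trace: 'M' (inner try body) → 'K' (outer except StopIteration) → 'A' (after the try/except). Output: MKA

Answer: MKA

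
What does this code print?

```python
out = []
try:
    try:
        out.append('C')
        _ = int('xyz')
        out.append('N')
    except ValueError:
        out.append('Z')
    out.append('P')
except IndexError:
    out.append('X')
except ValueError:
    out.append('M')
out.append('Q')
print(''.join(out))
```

Execution trace: 'C' (inner try body) → 'Z' (inner except ValueError) → 'P' (try body, no exception) → 'Q' (after the try/except). Output: CZPQ

Answer: CZPQ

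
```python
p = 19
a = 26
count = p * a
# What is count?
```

Trace:
`p = 19` → p = 19
`a = 26` → a = 26
`count = p * a` → count = 494
So count = 494

Answer: 494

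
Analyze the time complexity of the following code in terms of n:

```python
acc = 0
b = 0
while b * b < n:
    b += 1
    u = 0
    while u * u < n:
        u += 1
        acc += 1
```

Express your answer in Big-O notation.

Each loop level contributes: √n × √n. Multiplying the contributions gives O(n).

Answer: O(n)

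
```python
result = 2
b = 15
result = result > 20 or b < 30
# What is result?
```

Trace:
`result = 2` → result = 2
`b = 15` → b = 15
`result = result > 20 or b < 30` → result = True
So result = True

Answer: True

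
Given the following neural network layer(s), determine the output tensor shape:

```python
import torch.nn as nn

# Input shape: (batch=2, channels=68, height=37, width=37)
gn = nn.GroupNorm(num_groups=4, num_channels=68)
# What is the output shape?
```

Input: (2, 68, 37, 37) -> Output: (2, 68, 37, 37)

Answer: (2, 68, 37, 37)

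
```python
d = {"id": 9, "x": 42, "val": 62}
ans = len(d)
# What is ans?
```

Trace:
`d = {"id": 9, "x": 42, "val": 62}` → d = {'id': 9, 'x': 42, 'val': 62}
`ans = len(d)` → ans = 3
So ans = 3

Answer: 3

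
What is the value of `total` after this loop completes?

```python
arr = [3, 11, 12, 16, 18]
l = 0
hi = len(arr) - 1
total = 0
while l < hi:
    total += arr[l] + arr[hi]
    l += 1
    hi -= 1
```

Sum of pairs from ends
`total` takes the values: 0 → 21 → 48

Answer: 48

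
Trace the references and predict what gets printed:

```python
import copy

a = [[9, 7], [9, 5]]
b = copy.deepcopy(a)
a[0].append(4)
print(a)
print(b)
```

Key concept: deep copy is fully independent.
Step by step:
`a = [[9, 7], [9, 5]]` → a = [[9, 7], [9, 5]]
`b = copy.deepcopy(a)` → b = [[9, 7], [9, 5]]
`a[0].append(4)` → a = [[9, 7, 4], [9, 5]]
`print(a)` → prints [[9, 7, 4], [9, 5]]
`print(b)` → prints [[9, 7], [9, 5]]

Answer:
[[9, 7, 4], [9, 5]]
[[9, 7], [9, 5]]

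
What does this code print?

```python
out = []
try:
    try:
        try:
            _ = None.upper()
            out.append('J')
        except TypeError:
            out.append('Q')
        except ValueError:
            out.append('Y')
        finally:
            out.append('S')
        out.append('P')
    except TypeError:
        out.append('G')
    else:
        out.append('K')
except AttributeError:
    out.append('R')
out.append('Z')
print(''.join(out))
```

Execution trace: 'S' (inner finally) → 'R' (outer except AttributeError) → 'Z' (after the try/except). Output: SRZ

Answer: SRZ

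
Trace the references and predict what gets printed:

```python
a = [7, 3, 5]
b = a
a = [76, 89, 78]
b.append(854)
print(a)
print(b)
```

Key concept: rebinding vs mutation: a is rebound to a new list, b still points at the original.
Step by step:
`a = [7, 3, 5]` → a = [7, 3, 5]
`b = a` → b = [7, 3, 5] (same object as a)
`a = [76, 89, 78]` → a = [76, 89, 78]
`b.append(854)` → b = [7, 3, 5, 854]
`print(a)` → prints [76, 89, 78]
`print(b)` → prints [7, 3, 5, 854]

Answer:
[76, 89, 78]
[7, 3, 5, 854]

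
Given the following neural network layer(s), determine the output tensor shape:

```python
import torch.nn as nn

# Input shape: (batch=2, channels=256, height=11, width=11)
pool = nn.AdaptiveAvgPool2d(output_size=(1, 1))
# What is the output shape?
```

Input: (2, 256, 11, 11) -> Output: (2, 256, 1, 1)

Answer: (2, 256, 1, 1)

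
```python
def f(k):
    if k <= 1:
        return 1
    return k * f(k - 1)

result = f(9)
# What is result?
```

f(9) = 9 * 8 * 7 * 6 * 5 * 4 * 3 * 2 * 1 = 362880

Answer: 362880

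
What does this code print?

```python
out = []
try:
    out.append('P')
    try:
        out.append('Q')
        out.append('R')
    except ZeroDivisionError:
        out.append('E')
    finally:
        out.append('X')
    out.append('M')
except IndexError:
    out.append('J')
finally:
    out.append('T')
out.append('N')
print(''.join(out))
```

Execution trace: 'P' (try body) → 'Q' (inner try body) → 'R' (inner try body, no exception) → 'X' (inner finally) → 'M' (try body, no exception) → 'T' (finally) → 'N' (after the try/except). Output: PQRXMTN

Answer: PQRXMTN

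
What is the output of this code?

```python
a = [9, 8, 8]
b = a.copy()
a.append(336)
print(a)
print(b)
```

Key concept: list.copy() creates independent copy.
Step by step:
`a = [9, 8, 8]` → a = [9, 8, 8]
`b = a.copy()` → b = [9, 8, 8]
`a.append(336)` → a = [9, 8, 8, 336]
`print(a)` → prints [9, 8, 8, 336]
`print(b)` → prints [9, 8, 8]

Answer:
[9, 8, 8, 336]
[9, 8, 8]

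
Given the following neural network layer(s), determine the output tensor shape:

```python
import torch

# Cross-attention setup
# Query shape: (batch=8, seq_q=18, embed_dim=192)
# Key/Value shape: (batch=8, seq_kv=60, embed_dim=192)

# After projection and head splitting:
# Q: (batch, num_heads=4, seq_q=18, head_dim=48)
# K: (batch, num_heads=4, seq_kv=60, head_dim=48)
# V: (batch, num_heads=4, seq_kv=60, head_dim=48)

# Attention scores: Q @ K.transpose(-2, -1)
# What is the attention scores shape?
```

Input: (8, 18, 192) -> Output: (8, 4, 18, 60)

Answer: (8, 4, 18, 60)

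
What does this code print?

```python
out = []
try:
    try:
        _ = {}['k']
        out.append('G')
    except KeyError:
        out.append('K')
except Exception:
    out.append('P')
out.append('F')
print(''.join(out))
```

Execution trace: 'K' (inner except KeyError) → 'F' (after the try/except). Output: KF

Answer: KF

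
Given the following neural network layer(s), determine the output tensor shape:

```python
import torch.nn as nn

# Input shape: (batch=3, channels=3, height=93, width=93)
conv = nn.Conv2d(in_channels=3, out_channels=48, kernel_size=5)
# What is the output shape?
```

Input: (3, 3, 93, 93) -> Output: (3, 48, 89, 89)

Answer: (3, 48, 89, 89)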